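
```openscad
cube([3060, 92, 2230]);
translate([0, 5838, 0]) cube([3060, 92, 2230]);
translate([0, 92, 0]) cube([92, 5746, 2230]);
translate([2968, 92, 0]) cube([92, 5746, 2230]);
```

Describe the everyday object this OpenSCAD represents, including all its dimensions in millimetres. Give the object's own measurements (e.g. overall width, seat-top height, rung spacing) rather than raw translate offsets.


The wall frame of a small rectangular building: four walls, each 2230 mm tall and 92 mm thick, enclosing a footprint 3060 mm (x) by 5930 mm (y) outside-to-outside, with no floor or roof. The front and back walls (the −y and +y sides) span the full width; the two side walls fit between them.


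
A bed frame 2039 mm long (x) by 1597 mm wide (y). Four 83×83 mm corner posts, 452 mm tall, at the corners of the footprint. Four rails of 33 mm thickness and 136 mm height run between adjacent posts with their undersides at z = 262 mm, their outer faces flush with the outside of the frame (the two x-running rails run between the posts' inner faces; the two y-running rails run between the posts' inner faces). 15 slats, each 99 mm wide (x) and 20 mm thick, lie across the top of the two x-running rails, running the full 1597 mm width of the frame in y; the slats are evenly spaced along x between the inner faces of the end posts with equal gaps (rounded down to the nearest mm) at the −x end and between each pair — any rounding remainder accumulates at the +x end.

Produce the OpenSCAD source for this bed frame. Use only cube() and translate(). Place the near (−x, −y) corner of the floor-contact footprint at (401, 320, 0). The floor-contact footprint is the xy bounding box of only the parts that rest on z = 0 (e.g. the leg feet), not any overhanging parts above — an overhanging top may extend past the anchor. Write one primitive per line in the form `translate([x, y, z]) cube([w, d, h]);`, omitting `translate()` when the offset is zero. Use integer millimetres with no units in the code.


translate([401, 320, 0]) cube([83, 83, 452]);
translate([401, 1834, 0]) cube([83, 83, 452]);
translate([2357, 320, 0]) cube([83, 83, 452]);
translate([2357, 1834, 0]) cube([83, 83, 452]);
translate([484, 320, 262]) cube([1873, 33, 136]);
translate([484, 1884, 262]) cube([1873, 33, 136]);
translate([401, 403, 262]) cube([33, 1431, 136]);
translate([2407, 403, 262]) cube([33, 1431, 136]);
translate([508, 320, 398]) cube([99, 1597, 20]);
translate([631, 320, 398]) cube([99, 1597, 20]);
translate([754, 320, 398]) cube([99, 1597, 20]);
translate([877, 320, 398]) cube([99, 1597, 20]);
translate([1000, 320, 398]) cube([99, 1597, 20]);
translate([1123, 320, 398]) cube([99, 1597, 20]);
translate([1246, 320, 398]) cube([99, 1597, 20]);
translate([1369, 320, 398]) cube([99, 1597, 20]);
translate([1492, 320, 398]) cube([99, 1597, 20]);
translate([1615, 320, 398]) cube([99, 1597, 20]);
translate([1738, 320, 398]) cube([99, 1597, 20]);
translate([1861, 320, 398]) cube([99, 1597, 20]);
translate([1984, 320, 398]) cube([99, 1597, 20]);
translate([2107, 320, 398]) cube([99, 1597, 20]);
translate([2230, 320, 398]) cube([99, 1597, 20]);


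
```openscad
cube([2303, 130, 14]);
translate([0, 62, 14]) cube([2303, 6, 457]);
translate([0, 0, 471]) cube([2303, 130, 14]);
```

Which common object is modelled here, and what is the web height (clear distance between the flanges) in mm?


An I-beam. The web height is 457 mm.

Two wide flanges with a thin centred web — an I-beam. Overall 485 mm minus two 14 mm flanges gives a web of 485 − 2·14 = 457 mm.


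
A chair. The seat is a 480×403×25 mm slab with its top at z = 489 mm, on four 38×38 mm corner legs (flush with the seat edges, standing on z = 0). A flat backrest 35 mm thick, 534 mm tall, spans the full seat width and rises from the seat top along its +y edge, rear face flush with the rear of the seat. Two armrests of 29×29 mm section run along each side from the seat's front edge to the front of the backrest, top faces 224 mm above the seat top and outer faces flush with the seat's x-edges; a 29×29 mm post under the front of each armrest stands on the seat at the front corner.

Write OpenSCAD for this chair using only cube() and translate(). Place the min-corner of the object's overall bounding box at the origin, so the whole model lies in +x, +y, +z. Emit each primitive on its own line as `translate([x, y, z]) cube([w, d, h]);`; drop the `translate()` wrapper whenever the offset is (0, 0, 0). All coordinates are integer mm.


translate([0, 0, 464]) cube([480, 403, 25]);
cube([38, 38, 464]);
translate([442, 0, 0]) cube([38, 38, 464]);
translate([0, 365, 0]) cube([38, 38, 464]);
translate([442, 365, 0]) cube([38, 38, 464]);
translate([0, 368, 489]) cube([480, 35, 534]);
translate([0, 0, 684]) cube([29, 368, 29]);
translate([451, 0, 684]) cube([29, 368, 29]);
translate([0, 0, 489]) cube([29, 29, 195]);
translate([451, 0, 489]) cube([29, 29, 195]);


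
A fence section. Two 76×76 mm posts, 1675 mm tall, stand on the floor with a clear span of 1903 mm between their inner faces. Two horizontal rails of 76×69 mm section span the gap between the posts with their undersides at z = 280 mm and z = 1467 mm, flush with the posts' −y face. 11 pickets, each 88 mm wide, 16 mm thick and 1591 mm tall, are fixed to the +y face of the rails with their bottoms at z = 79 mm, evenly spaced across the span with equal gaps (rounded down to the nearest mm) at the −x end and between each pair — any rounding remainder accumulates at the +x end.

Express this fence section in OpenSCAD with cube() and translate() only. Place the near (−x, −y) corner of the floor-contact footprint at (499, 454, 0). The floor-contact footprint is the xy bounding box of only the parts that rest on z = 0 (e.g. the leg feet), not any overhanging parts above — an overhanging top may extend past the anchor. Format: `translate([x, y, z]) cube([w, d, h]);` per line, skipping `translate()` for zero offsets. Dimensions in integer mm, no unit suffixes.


translate([499, 454, 0]) cube([76, 76, 1675]);
translate([2478, 454, 0]) cube([76, 76, 1675]);
translate([575, 454, 280]) cube([1903, 76, 69]);
translate([575, 454, 1467]) cube([1903, 76, 69]);
translate([652, 530, 79]) cube([88, 16, 1591]);
translate([817, 530, 79]) cube([88, 16, 1591]);
translate([982, 530, 79]) cube([88, 16, 1591]);
translate([1147, 530, 79]) cube([88, 16, 1591]);
translate([1312, 530, 79]) cube([88, 16, 1591]);
translate([1477, 530, 79]) cube([88, 16, 1591]);
translate([1642, 530, 79]) cube([88, 16, 1591]);
translate([1807, 530, 79]) cube([88, 16, 1591]);
translate([1972, 530, 79]) cube([88, 16, 1591]);
translate([2137, 530, 79]) cube([88, 16, 1591]);
translate([2302, 530, 79]) cube([88, 16, 1591]);


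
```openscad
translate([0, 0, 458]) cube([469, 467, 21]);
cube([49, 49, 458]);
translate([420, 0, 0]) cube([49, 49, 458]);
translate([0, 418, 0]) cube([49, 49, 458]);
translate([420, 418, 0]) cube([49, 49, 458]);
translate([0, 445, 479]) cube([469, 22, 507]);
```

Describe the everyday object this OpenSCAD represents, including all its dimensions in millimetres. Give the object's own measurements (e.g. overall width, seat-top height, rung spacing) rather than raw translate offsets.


A chair. The seat is a 469×467×21 mm slab with its top at z = 479 mm, on four 49×49 mm corner legs (flush with the seat edges, standing on z = 0). A flat backrest 22 mm thick, 507 mm tall, spans the full seat width and rises from the seat top along its +y edge, rear face flush with the rear of the seat.


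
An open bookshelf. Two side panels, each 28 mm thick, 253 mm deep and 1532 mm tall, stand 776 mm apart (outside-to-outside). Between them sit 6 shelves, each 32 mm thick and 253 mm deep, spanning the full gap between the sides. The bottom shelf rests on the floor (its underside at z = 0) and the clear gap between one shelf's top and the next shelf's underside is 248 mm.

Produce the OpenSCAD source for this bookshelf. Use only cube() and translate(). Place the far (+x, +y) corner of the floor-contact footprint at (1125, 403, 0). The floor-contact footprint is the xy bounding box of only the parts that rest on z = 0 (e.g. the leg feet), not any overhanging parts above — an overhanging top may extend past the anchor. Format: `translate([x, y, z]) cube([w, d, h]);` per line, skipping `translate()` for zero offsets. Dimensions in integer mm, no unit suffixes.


translate([349, 150, 0]) cube([28, 253, 1532]);
translate([1097, 150, 0]) cube([28, 253, 1532]);
translate([377, 150, 0]) cube([720, 253, 32]);
translate([377, 150, 280]) cube([720, 253, 32]);
translate([377, 150, 560]) cube([720, 253, 32]);
translate([377, 150, 840]) cube([720, 253, 32]);
translate([377, 150, 1120]) cube([720, 253, 32]);
translate([377, 150, 1400]) cube([720, 253, 32]);


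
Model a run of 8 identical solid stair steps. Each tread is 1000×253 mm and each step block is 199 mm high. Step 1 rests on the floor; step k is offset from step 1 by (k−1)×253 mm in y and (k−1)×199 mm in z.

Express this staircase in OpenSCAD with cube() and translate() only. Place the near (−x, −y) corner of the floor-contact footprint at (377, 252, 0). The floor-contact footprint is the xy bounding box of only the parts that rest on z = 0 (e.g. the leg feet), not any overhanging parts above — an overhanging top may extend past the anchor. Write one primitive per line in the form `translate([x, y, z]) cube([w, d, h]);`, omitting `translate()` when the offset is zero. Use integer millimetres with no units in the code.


translate([377, 252, 0]) cube([1000, 253, 199]);
translate([377, 505, 199]) cube([1000, 253, 199]);
translate([377, 758, 398]) cube([1000, 253, 199]);
translate([377, 1011, 597]) cube([1000, 253, 199]);
translate([377, 1264, 796]) cube([1000, 253, 199]);
translate([377, 1517, 995]) cube([1000, 253, 199]);
translate([377, 1770, 1194]) cube([1000, 253, 199]);
translate([377, 2023, 1393]) cube([1000, 253, 199]);


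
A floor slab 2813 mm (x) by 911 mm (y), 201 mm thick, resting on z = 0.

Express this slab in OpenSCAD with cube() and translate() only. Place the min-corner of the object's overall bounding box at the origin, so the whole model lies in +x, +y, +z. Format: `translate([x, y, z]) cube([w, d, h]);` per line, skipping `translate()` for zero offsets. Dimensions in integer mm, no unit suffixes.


cube([2813, 911, 201]);


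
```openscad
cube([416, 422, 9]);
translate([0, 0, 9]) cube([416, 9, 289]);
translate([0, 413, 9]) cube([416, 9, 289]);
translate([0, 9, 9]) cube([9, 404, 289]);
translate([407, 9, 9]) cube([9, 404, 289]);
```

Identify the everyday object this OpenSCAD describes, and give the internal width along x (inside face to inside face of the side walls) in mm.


An open box. The internal width is 398 mm.

A 416×422 base slab with four walls standing on it — an open box. The base is 416 mm wide and the walls are 9 mm thick, so the internal width is 416 − 2 × 9 = 398 mm.


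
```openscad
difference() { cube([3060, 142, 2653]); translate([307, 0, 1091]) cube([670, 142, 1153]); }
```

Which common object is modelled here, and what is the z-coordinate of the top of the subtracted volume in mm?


A wall with a window opening. The window head height is 2244 mm.

A wall with a rectangular opening subtracted — a window. Sill at z = 1091, opening 1153 mm tall, so the head is at 1091 + 1153 = 2244 mm.


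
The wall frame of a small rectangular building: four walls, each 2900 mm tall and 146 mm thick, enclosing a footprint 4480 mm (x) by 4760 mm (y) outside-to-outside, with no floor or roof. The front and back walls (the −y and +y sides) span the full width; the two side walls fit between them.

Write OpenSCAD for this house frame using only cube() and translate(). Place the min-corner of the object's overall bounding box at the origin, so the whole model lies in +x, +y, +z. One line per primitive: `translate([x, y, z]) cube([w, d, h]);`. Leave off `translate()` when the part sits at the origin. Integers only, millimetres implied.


cube([4480, 146, 2900]);
translate([0, 4614, 0]) cube([4480, 146, 2900]);
translate([0, 146, 0]) cube([146, 4468, 2900]);
translate([4334, 146, 0]) cube([146, 4468, 2900]);


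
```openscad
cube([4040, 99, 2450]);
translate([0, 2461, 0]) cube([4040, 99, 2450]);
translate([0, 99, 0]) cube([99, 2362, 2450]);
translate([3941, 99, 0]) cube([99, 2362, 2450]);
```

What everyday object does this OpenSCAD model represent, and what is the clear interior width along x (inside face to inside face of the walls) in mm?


A house (or room) frame. The interior width is 3842 mm.

Four 2450 mm walls enclosing a rectangle with no floor or roof — a room or house frame. Outside width is 4040 mm and wall thickness is 99 mm, so the interior width is 4040 − 2 × 99 = 3842 mm.


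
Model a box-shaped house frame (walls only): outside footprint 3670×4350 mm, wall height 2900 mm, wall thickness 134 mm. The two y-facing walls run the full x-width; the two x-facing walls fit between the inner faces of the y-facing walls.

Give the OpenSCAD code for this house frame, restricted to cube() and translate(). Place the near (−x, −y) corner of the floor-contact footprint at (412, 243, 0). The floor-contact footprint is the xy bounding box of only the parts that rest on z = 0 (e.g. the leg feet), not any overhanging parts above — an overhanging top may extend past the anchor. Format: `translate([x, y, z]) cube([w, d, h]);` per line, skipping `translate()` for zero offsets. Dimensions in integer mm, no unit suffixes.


translate([412, 243, 0]) cube([3670, 134, 2900]);
translate([412, 4459, 0]) cube([3670, 134, 2900]);
translate([412, 377, 0]) cube([134, 4082, 2900]);
translate([3948, 377, 0]) cube([134, 4082, 2900]);


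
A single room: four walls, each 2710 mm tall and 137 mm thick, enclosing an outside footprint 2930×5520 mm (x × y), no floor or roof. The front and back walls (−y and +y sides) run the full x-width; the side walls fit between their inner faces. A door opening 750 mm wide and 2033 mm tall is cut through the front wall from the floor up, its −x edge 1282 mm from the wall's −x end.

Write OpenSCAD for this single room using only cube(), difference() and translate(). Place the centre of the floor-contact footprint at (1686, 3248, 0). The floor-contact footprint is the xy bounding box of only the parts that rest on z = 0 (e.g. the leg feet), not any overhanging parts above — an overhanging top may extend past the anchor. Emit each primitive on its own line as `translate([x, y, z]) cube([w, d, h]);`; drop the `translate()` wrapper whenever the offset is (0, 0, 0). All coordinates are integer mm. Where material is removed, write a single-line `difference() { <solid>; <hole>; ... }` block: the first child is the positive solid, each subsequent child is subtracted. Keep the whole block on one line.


difference() { translate([221, 488, 0]) cube([2930, 137, 2710]); translate([1503, 488, 0]) cube([750, 137, 2033]); }
translate([221, 5871, 0]) cube([2930, 137, 2710]);
translate([221, 625, 0]) cube([137, 5246, 2710]);
translate([3014, 625, 0]) cube([137, 5246, 2710]);


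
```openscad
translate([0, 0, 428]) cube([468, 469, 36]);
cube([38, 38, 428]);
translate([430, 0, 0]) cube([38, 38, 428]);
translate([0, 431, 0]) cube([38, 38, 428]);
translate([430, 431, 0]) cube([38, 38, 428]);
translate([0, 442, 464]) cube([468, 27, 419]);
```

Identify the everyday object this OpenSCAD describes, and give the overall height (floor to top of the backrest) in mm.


A chair. The overall height is 883 mm.

A slab on four corner posts with a tall panel at the back — a chair. The seat slab sits at z = 428 with thickness 36, and the 419 mm backrest starts at the seat top, so the overall height is 428 + 36 + 419 = 883 mm.


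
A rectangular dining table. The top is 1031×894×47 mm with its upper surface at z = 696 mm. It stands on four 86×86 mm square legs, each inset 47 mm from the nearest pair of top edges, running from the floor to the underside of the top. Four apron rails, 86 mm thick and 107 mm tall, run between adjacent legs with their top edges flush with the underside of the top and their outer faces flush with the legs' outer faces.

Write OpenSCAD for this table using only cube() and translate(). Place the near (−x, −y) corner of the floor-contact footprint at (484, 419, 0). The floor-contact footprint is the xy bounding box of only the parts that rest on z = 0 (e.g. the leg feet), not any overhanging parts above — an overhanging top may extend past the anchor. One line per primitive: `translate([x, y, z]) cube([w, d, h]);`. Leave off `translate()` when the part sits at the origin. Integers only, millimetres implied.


translate([437, 372, 649]) cube([1031, 894, 47]);
translate([484, 419, 0]) cube([86, 86, 649]);
translate([1335, 419, 0]) cube([86, 86, 649]);
translate([484, 1133, 0]) cube([86, 86, 649]);
translate([1335, 1133, 0]) cube([86, 86, 649]);
translate([570, 419, 542]) cube([765, 86, 107]);
translate([570, 1133, 542]) cube([765, 86, 107]);
translate([484, 505, 542]) cube([86, 628, 107]);
translate([1335, 505, 542]) cube([86, 628, 107]);


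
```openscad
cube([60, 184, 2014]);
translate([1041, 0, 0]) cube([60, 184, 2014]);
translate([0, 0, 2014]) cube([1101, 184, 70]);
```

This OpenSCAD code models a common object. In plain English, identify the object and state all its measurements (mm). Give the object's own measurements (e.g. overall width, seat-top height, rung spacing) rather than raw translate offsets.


A door frame. The clear opening is 981 mm wide and 2014 mm high. Two 60 mm wide jambs, 184 mm deep, stand either side of the opening from the floor to the top of the opening. A 70 mm thick head sits across the top of both jambs, spanning the full outside width of the frame.


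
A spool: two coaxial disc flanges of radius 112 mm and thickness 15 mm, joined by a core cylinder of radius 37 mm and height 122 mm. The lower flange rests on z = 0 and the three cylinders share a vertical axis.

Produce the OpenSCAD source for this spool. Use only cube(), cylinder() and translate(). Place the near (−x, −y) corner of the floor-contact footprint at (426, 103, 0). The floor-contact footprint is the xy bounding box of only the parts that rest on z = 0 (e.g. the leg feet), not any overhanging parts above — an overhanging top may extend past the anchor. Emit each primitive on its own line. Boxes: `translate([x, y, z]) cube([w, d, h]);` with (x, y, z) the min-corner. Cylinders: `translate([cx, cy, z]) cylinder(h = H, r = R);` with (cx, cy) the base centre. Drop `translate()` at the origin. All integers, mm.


translate([538, 215, 0]) cylinder(h = 15, r = 112);
translate([538, 215, 15]) cylinder(h = 122, r = 37);
translate([538, 215, 137]) cylinder(h = 15, r = 112);


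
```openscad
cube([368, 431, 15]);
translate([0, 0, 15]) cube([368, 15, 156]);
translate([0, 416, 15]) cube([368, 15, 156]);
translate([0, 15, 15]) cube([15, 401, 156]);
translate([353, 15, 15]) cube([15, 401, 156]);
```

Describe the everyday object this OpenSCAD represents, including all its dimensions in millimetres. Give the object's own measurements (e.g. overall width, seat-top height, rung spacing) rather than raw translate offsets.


An open-topped rectangular box: outside dimensions 368×431×171 mm, with a uniform wall and base thickness of 15 mm. The base is a full 368×431 slab on the floor; four walls sit on top of the base. The front and back walls (the −y and +y sides) span the full width; the two side walls fit between them.


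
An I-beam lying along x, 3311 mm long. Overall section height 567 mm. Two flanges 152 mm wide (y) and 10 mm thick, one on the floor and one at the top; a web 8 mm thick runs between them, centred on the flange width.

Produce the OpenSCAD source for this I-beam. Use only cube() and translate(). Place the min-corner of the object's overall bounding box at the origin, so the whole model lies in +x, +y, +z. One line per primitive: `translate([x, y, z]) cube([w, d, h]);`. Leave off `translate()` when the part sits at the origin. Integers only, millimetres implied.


cube([3311, 152, 10]);
translate([0, 72, 10]) cube([3311, 8, 547]);
translate([0, 0, 557]) cube([3311, 152, 10]);


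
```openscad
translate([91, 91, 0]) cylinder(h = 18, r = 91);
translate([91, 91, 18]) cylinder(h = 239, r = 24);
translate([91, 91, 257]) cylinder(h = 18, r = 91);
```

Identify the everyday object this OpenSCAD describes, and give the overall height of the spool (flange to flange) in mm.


A spool. The overall height is 275 mm.

Three coaxial cylinders, large–small–large — a spool. Two 18 mm flanges and a 239 mm core give 18 + 239 + 18 = 275 mm.


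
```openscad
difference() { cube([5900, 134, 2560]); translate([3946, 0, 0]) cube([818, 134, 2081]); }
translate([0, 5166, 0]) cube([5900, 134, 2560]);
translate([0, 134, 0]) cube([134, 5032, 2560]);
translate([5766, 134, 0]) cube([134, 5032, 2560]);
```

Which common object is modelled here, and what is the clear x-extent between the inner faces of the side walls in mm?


A single room. The interior width is 5632 mm.

Four walls enclosing a rectangle with a door in the front wall — a room. Outside width 5900 minus two 134 mm walls gives 5632 mm.


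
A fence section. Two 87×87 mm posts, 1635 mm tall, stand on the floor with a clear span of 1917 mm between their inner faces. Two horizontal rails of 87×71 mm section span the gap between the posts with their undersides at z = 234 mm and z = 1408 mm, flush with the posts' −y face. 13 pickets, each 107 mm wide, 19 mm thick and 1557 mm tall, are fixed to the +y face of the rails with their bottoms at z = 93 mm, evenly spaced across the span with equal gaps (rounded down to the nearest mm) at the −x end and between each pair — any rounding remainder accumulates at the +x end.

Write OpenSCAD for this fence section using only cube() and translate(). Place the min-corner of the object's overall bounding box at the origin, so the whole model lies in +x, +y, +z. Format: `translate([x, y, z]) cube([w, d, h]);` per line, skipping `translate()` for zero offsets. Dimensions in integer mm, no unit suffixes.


cube([87, 87, 1635]);
translate([2004, 0, 0]) cube([87, 87, 1635]);
translate([87, 0, 234]) cube([1917, 87, 71]);
translate([87, 0, 1408]) cube([1917, 87, 71]);
translate([124, 87, 93]) cube([107, 19, 1557]);
translate([268, 87, 93]) cube([107, 19, 1557]);
translate([412, 87, 93]) cube([107, 19, 1557]);
translate([556, 87, 93]) cube([107, 19, 1557]);
translate([700, 87, 93]) cube([107, 19, 1557]);
translate([844, 87, 93]) cube([107, 19, 1557]);
translate([988, 87, 93]) cube([107, 19, 1557]);
translate([1132, 87, 93]) cube([107, 19, 1557]);
translate([1276, 87, 93]) cube([107, 19, 1557]);
translate([1420, 87, 93]) cube([107, 19, 1557]);
translate([1564, 87, 93]) cube([107, 19, 1557]);
translate([1708, 87, 93]) cube([107, 19, 1557]);
translate([1852, 87, 93]) cube([107, 19, 1557]);


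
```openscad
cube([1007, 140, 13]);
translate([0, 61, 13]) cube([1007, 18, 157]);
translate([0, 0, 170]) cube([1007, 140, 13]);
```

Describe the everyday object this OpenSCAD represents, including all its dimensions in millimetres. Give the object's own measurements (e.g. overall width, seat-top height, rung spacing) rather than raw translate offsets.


An I-beam lying along x, 1007 mm long. Overall section height 183 mm. Two flanges 140 mm wide (y) and 13 mm thick, one on the floor and one at the top; a web 18 mm thick runs between them, centred on the flange width.


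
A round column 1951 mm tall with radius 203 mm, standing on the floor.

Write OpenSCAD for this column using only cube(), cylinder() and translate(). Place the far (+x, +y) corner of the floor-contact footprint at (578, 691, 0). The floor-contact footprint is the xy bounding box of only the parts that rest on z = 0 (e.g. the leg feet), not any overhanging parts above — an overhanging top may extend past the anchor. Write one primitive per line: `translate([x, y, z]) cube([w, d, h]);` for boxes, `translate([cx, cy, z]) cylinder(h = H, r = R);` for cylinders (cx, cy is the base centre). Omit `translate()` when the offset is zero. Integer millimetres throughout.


translate([375, 488, 0]) cylinder(h = 1951, r = 203);


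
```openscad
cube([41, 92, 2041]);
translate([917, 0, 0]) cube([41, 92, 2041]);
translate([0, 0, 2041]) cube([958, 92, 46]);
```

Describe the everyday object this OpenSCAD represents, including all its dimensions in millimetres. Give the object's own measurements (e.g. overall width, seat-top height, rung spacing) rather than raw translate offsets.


A door frame. The clear opening is 876 mm wide and 2041 mm high. Two 41 mm wide jambs, 92 mm deep, stand either side of the opening from the floor to the top of the opening. A 46 mm thick head sits across the top of both jambs, spanning the full outside width of the frame.


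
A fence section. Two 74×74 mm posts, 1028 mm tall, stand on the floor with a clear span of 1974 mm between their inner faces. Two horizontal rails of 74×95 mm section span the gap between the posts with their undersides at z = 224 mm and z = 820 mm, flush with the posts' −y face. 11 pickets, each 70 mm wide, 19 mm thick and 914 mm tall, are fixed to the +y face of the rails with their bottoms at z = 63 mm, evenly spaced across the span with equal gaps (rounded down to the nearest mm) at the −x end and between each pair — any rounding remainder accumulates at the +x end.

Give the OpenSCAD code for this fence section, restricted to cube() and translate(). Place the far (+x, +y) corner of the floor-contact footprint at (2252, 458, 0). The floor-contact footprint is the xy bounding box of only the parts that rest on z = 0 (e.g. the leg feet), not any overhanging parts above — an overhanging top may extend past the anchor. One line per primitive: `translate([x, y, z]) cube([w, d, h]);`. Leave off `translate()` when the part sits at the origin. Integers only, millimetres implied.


translate([130, 384, 0]) cube([74, 74, 1028]);
translate([2178, 384, 0]) cube([74, 74, 1028]);
translate([204, 384, 224]) cube([1974, 74, 95]);
translate([204, 384, 820]) cube([1974, 74, 95]);
translate([304, 458, 63]) cube([70, 19, 914]);
translate([474, 458, 63]) cube([70, 19, 914]);
translate([644, 458, 63]) cube([70, 19, 914]);
translate([814, 458, 63]) cube([70, 19, 914]);
translate([984, 458, 63]) cube([70, 19, 914]);
translate([1154, 458, 63]) cube([70, 19, 914]);
translate([1324, 458, 63]) cube([70, 19, 914]);
translate([1494, 458, 63]) cube([70, 19, 914]);
translate([1664, 458, 63]) cube([70, 19, 914]);
translate([1834, 458, 63]) cube([70, 19, 914]);
translate([2004, 458, 63]) cube([70, 19, 914]);


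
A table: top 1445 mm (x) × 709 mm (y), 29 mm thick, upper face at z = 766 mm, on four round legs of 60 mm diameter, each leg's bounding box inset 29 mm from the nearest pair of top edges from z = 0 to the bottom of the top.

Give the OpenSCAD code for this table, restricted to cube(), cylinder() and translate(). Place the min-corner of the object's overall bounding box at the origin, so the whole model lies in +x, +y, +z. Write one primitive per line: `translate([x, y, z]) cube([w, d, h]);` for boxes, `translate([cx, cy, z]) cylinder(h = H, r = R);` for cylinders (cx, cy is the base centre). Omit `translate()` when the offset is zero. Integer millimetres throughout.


translate([0, 0, 737]) cube([1445, 709, 29]);
translate([59, 59, 0]) cylinder(h = 737, r = 30);
translate([1386, 59, 0]) cylinder(h = 737, r = 30);
translate([59, 650, 0]) cylinder(h = 737, r = 30);
translate([1386, 650, 0]) cylinder(h = 737, r = 30);


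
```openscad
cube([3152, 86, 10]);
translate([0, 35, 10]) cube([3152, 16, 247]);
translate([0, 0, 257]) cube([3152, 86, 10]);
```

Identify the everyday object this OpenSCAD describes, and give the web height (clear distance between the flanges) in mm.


An I-beam. The web height is 247 mm.

Two wide flanges with a thin centred web — an I-beam. Overall 267 mm minus two 10 mm flanges gives a web of 267 − 2·10 = 247 mm.


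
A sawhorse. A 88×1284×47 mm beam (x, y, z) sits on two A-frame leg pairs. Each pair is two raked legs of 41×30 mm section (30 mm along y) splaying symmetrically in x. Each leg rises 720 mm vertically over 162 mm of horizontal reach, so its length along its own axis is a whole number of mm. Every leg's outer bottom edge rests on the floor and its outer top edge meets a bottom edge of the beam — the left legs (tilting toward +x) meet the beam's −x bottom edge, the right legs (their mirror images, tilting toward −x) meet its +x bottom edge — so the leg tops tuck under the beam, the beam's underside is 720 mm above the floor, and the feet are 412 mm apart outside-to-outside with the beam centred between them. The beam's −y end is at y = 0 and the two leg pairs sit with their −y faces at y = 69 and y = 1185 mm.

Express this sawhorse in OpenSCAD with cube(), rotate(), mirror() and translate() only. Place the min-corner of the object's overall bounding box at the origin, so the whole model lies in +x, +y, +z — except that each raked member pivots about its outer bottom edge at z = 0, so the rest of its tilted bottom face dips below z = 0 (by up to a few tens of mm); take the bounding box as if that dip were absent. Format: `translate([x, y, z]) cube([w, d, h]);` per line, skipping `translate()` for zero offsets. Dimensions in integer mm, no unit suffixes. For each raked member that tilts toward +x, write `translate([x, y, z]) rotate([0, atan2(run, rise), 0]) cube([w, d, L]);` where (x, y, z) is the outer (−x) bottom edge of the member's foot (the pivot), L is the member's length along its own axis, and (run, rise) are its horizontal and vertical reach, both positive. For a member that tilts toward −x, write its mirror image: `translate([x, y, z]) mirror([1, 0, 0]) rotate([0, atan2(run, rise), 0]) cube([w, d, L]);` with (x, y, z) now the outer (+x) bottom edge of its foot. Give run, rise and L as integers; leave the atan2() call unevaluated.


translate([162, 0, 720]) cube([88, 1284, 47]);
translate([0, 69, 0]) rotate([0, atan2(162, 720), 0]) cube([41, 30, 738]);
translate([412, 69, 0]) mirror([1, 0, 0]) rotate([0, atan2(162, 720), 0]) cube([41, 30, 738]);
translate([0, 1185, 0]) rotate([0, atan2(162, 720), 0]) cube([41, 30, 738]);
translate([412, 1185, 0]) mirror([1, 0, 0]) rotate([0, atan2(162, 720), 0]) cube([41, 30, 738]);


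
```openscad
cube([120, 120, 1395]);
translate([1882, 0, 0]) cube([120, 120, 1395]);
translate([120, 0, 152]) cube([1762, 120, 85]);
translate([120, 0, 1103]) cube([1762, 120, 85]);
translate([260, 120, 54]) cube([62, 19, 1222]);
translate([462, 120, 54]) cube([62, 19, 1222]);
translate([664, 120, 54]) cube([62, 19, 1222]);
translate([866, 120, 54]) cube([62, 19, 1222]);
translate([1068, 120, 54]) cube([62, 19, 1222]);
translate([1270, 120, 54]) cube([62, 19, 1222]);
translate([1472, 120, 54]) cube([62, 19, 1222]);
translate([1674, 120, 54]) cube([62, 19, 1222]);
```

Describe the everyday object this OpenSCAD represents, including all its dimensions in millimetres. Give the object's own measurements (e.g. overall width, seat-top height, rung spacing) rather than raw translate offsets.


A fence section. Two 120×120 mm posts, 1395 mm tall, stand on the floor with a clear span of 1762 mm between their inner faces. Two horizontal rails of 120×85 mm section span the gap between the posts with their undersides at z = 152 mm and z = 1103 mm, flush with the posts' −y face. 8 pickets, each 62 mm wide, 19 mm thick and 1222 mm tall, are fixed to the +y face of the rails with their bottoms at z = 54 mm, spaced across the span with a 140 mm gap after the −x post and between neighbouring pickets, with 146 mm left before the +x post.


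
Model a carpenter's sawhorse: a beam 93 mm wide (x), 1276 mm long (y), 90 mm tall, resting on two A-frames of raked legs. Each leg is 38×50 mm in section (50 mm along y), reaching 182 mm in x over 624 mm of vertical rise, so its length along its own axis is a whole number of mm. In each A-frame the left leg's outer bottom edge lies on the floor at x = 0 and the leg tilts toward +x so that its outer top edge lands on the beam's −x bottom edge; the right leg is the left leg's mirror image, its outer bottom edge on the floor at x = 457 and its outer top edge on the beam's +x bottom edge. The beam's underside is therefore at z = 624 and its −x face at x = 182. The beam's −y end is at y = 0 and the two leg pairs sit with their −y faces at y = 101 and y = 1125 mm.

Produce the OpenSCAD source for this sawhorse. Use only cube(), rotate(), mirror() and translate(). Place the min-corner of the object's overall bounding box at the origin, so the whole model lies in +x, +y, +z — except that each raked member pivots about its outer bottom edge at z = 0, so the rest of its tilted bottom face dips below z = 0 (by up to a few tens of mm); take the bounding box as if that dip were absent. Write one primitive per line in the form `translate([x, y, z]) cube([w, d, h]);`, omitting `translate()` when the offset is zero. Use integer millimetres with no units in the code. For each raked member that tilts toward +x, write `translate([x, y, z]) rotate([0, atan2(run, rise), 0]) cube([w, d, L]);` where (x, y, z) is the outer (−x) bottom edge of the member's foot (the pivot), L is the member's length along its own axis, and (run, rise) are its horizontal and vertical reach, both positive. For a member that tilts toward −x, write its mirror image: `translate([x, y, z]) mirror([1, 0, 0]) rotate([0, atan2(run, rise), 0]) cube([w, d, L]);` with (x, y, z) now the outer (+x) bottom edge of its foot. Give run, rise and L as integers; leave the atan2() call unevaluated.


translate([182, 0, 624]) cube([93, 1276, 90]);
translate([0, 101, 0]) rotate([0, atan2(182, 624), 0]) cube([38, 50, 650]);
translate([457, 101, 0]) mirror([1, 0, 0]) rotate([0, atan2(182, 624), 0]) cube([38, 50, 650]);
translate([0, 1125, 0]) rotate([0, atan2(182, 624), 0]) cube([38, 50, 650]);
translate([457, 1125, 0]) mirror([1, 0, 0]) rotate([0, atan2(182, 624), 0]) cube([38, 50, 650]);


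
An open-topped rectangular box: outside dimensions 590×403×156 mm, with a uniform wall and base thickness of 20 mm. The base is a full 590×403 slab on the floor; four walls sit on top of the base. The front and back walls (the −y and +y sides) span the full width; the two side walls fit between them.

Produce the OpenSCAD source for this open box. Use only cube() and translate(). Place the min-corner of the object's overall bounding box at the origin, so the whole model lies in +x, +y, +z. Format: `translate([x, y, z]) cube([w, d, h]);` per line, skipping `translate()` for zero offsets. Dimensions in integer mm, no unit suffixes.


cube([590, 403, 20]);
translate([0, 0, 20]) cube([590, 20, 136]);
translate([0, 383, 20]) cube([590, 20, 136]);
translate([0, 20, 20]) cube([20, 363, 136]);
translate([570, 20, 20]) cube([20, 363, 136]);


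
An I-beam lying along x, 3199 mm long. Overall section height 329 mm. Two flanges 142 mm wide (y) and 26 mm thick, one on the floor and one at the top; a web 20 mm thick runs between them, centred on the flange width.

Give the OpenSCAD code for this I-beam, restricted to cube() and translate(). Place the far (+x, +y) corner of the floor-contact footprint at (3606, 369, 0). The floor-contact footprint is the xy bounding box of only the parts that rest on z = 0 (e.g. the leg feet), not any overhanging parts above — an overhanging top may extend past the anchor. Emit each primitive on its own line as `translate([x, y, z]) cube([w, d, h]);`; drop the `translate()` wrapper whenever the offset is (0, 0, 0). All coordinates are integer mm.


translate([407, 227, 0]) cube([3199, 142, 26]);
translate([407, 288, 26]) cube([3199, 20, 277]);
translate([407, 227, 303]) cube([3199, 142, 26]);


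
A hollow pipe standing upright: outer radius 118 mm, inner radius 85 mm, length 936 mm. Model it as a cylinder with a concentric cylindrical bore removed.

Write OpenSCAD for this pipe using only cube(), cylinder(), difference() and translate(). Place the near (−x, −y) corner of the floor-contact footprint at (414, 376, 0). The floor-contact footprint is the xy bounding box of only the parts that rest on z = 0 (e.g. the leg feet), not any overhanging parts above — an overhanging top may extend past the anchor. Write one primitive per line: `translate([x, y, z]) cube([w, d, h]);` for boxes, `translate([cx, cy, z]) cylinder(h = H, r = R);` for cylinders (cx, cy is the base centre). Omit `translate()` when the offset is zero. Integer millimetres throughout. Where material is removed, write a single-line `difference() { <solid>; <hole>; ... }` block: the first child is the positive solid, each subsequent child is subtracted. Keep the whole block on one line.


difference() { translate([532, 494, 0]) cylinder(h = 936, r = 118); translate([532, 494, 0]) cylinder(h = 936, r = 85); }


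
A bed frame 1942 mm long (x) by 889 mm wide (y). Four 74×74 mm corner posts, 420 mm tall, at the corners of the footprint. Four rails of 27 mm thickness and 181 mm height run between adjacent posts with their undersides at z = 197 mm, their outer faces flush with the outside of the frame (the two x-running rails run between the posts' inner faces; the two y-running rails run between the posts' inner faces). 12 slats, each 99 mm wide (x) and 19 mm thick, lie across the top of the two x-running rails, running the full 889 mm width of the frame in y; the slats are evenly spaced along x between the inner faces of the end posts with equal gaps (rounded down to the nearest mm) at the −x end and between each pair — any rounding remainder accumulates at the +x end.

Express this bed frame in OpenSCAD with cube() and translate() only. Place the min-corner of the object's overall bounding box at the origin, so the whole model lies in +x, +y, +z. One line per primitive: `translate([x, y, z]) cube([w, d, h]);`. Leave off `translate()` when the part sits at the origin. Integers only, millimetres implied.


cube([74, 74, 420]);
translate([0, 815, 0]) cube([74, 74, 420]);
translate([1868, 0, 0]) cube([74, 74, 420]);
translate([1868, 815, 0]) cube([74, 74, 420]);
translate([74, 0, 197]) cube([1794, 27, 181]);
translate([74, 862, 197]) cube([1794, 27, 181]);
translate([0, 74, 197]) cube([27, 741, 181]);
translate([1915, 74, 197]) cube([27, 741, 181]);
translate([120, 0, 378]) cube([99, 889, 19]);
translate([265, 0, 378]) cube([99, 889, 19]);
translate([410, 0, 378]) cube([99, 889, 19]);
translate([555, 0, 378]) cube([99, 889, 19]);
translate([700, 0, 378]) cube([99, 889, 19]);
translate([845, 0, 378]) cube([99, 889, 19]);
translate([990, 0, 378]) cube([99, 889, 19]);
translate([1135, 0, 378]) cube([99, 889, 19]);
translate([1280, 0, 378]) cube([99, 889, 19]);
translate([1425, 0, 378]) cube([99, 889, 19]);
translate([1570, 0, 378]) cube([99, 889, 19]);
translate([1715, 0, 378]) cube([99, 889, 19]);


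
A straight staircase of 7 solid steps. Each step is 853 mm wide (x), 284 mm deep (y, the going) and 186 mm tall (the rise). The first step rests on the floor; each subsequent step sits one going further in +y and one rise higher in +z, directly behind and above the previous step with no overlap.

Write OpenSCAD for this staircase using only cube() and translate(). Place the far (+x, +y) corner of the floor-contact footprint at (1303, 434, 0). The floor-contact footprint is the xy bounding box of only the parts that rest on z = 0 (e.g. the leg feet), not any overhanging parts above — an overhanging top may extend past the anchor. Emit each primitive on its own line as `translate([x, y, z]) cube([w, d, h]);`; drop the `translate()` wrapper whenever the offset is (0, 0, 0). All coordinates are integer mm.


translate([450, 150, 0]) cube([853, 284, 186]);
translate([450, 434, 186]) cube([853, 284, 186]);
translate([450, 718, 372]) cube([853, 284, 186]);
translate([450, 1002, 558]) cube([853, 284, 186]);
translate([450, 1286, 744]) cube([853, 284, 186]);
translate([450, 1570, 930]) cube([853, 284, 186]);
translate([450, 1854, 1116]) cube([853, 284, 186]);


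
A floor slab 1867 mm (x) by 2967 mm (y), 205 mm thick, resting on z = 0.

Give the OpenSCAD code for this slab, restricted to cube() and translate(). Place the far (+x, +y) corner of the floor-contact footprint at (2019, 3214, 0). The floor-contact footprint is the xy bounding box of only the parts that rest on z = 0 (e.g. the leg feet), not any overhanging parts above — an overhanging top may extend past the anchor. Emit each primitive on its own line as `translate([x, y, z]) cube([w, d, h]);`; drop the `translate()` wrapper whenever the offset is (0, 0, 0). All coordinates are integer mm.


translate([152, 247, 0]) cube([1867, 2967, 205]);
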